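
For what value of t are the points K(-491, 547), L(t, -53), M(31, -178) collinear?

-59

The three points are collinear iff det[KL; KM] = 0.
This determinant is linear in t: (-725)t + (-42775) = 0, so t = -59.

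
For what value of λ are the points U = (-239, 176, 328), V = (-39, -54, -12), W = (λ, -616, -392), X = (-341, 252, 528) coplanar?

The points are coplanar iff UV · (UW × UX) = 0.
Expanding, this is linear in λ: (20160)λ + (-5342400) = 0.
So λ = 265.

265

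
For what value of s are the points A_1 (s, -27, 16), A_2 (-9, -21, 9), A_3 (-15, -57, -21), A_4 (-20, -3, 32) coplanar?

-31

The points are coplanar iff A_1A_2 · (A_1A_3 × A_1A_4) = 0.
Expanding, this is linear in s: (288)s + (8928) = 0.
So s = -31.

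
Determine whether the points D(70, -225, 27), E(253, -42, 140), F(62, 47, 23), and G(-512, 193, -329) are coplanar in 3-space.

With D as base: DE = (183, 183, 113), DF = (-8, 272, -4), DG = (-582, 418, -356).
DF × DG = (-95160, -520, 154960).
DE · (DF × DG) = 1040.
Since 1040 ≠ 0, the four points are not coplanar.

No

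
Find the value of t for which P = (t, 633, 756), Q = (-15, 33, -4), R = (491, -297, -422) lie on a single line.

-935

Direction QR = (506, -330, -418). From the y-coordinate of P, the parameter along the line is τ = (633 − 33)/(-330) = -20/11.
Then t = (-15) + (-20/11)·(506) = -935.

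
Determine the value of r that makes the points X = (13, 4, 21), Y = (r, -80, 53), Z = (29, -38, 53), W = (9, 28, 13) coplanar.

29

The points are coplanar iff XY · (XZ × XW) = 0.
Expanding, this is linear in r: (-432)r + (12528) = 0.
So r = 29.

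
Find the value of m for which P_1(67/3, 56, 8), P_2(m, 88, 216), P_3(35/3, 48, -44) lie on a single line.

Collinearity requires P_1P_2 × P_1P_3 = 0; each component is linear in m.
The y-component gives (52)m + (-3380) = 0, so m = 65.
The remaining components then also vanish.

65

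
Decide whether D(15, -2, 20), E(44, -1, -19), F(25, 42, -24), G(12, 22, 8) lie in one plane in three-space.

A normal to the plane through D, E, F is n = DE × DF = (1672, 886, 1266).
The plane has equation n·P = 48628. For G: n·G = 49684.
49684 ≠ 48628, so G is off the plane.

No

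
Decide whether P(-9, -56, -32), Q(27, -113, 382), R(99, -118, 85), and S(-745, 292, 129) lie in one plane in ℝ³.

No

The four points are coplanar iff the 3×3 determinant with rows PQ, PR, PS is zero.
Rows: (36, -57, 414), (108, -62, 117), (-736, 348, 161).
Expanding along the first row: (36)(-50698) − (-57)(103500) + (414)(-8048) = 742500.
Nonzero ⇒ not coplanar.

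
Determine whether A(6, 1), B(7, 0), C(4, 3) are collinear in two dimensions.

Yes

AB = (1, -1), AC = (-2, 2).
det[AB; AC] = (1)(2) − (-1)(-2) = 0.
The determinant is zero, so the points are collinear.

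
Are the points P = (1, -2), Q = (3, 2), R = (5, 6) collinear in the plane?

Yes

PQ = (2, 4), PR = (4, 8).
Checking proportionality: PR = 2·PQ, so the vectors are parallel and the points are collinear.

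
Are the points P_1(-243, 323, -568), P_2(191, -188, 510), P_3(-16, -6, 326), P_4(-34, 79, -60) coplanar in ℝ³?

Yes

The four points are coplanar iff the 3×3 determinant with rows P_1P_2, P_1P_3, P_1P_4 is zero.
Rows: (434, -511, 1078), (227, -329, 894), (209, -244, 508).
Expanding along the first row: (434)(51004) − (-511)(-71530) + (1078)(13373) = 0.
Zero determinant ⇒ coplanar.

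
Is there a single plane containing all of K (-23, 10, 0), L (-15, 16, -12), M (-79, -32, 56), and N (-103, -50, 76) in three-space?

Yes

A normal to the plane through K, L, M is n = KL × KM = (-168, 224, 0).
The plane has equation n·P = 6104. For N: n·N = 6104.
Equal, so N lies in the plane and all four are coplanar.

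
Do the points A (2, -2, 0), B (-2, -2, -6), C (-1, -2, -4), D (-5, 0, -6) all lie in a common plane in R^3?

No

A normal to the plane through A, B, C is n = AB × AC = (0, 2, 0).
The plane has equation n·P = -4. For D: n·D = 0.
0 ≠ -4, so D is off the plane.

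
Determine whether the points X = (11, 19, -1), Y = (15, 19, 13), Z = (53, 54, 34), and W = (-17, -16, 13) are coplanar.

The four points are coplanar iff the 3×3 determinant with rows XY, XZ, XW is zero.
Rows: (4, 0, 14), (42, 35, 35), (-28, -35, 14).
Expanding along the first row: (4)(1715) − (0)(1568) + (14)(-490) = 0.
Zero determinant ⇒ coplanar.

Yes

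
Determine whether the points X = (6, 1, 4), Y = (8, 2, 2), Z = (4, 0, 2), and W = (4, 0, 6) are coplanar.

Yes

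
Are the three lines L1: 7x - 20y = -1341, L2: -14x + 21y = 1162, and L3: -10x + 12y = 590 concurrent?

Intersecting L1 and L2: solving the 2×2 system gives (x, y) = (37, 80).
Substitute into L3: (-10)(37) + (12)(80) = 590.
This equals 590, so (37, 80) lies on all three lines and they are concurrent.

Yes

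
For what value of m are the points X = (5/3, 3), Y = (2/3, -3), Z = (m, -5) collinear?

1/3

The three points are collinear iff det[XY; XZ] = 0.
This determinant is linear in m: (6)m + (-2) = 0, so m = 1/3.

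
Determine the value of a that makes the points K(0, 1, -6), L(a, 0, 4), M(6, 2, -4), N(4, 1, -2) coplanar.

Coplanarity ⇔ det[KL; KM; KN] = 0.
Expanding, this is linear in a: (4)a + (-24) = 0.
So a = 6.

6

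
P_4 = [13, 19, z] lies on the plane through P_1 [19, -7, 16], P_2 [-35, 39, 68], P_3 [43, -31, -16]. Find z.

The plane through P_1, P_2, P_3 has equation −224x − 480y + 192z = 2176.
Substituting P_4: (192)z + (-12032) = 2176, so z = 74.

74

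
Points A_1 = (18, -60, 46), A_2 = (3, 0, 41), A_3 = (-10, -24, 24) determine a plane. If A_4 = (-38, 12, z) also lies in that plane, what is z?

2

The plane through A_1, A_2, A_3 has equation −1140x − 190y + 1140z = 43320.
Substituting A_4: (1140)z + (41040) = 43320, so z = 2.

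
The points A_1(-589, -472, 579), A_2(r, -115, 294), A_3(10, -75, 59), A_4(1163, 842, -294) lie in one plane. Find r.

Normal to plane A_1A_3A_4: n = (336699, -388113, 91542); plane equation n·P = 37876443.
Requiring n·A_2 = 37876443: (336699)r + (71546343) = 37876443.
So r = -100.

-100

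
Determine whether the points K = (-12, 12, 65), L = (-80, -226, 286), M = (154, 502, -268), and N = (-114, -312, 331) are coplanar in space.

No

With K as base: KL = (-68, -238, 221), KM = (166, 490, -333), KN = (-102, -324, 266).
KM × KN = (22448, -10190, -3804).
KL · (KM × KN) = 58072.
Since 58072 ≠ 0, the four points are not coplanar.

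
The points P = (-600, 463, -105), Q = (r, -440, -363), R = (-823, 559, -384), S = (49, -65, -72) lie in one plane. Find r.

Normal to plane PRS: n = (-144144, -173712, 55440); plane equation n·X = 236544.
Requiring n·Q = 236544: (-144144)r + (56308560) = 236544.
So r = 389.

389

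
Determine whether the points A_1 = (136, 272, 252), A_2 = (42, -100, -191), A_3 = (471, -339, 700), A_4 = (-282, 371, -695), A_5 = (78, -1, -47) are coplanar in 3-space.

No

The plane through A_1, A_2, A_3 has normal n = A_1A_2 × A_1A_3 = (-437329, -106293, 182054) and equation n·P = -42510832.
Checking the remaining points: n·A_4 = -42635455, n·A_5 = -42561907.
Since n·A_4 = -42635455 ≠ -42510832, A_4 is off the plane and the points are not all coplanar.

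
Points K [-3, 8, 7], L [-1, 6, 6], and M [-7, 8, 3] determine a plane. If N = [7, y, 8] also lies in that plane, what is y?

2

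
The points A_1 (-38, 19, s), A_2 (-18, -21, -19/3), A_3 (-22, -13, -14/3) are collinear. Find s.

Direction A_2A_3 = (-4, 8, 5/3). From the x-coordinate of A_1, the parameter along the line is τ = (-38 − (-18))/(-4) = 5.
Then s = (-19/3) + 5·(5/3) = 2.

2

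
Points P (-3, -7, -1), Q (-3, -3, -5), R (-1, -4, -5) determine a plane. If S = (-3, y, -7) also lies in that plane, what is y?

The plane through P, Q, R has equation −4x − 8y − 8z = 76.
Substituting S: (-8)y + (68) = 76, so y = -1.

-1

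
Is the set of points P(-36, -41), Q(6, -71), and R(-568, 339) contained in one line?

PQ = (42, -30), PR = (-532, 380).
Twice the signed area of △PQR is (42)(380) − (-30)(-532) = 0.
The triangle is degenerate (zero area), so the points are collinear.

Yes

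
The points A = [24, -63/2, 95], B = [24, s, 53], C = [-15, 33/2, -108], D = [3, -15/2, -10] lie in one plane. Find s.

-27/2

Coplanarity ⇔ det[AB; AC; AD] = 0.
Expanding, this is linear in s: (168)s + (2268) = 0.
So s = -27/2.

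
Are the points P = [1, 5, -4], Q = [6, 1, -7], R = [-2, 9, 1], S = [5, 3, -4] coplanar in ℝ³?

With P as base: PQ = (5, -4, -3), PR = (-3, 4, 5), PS = (4, -2, 0).
PR × PS = (10, 20, -10).
PQ · (PR × PS) = 0.
The scalar triple product vanishes, so the four points are coplanar.

Yes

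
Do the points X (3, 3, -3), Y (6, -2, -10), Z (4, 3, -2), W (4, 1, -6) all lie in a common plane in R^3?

Yes

The four points are coplanar iff the 3×3 determinant with rows XY, XZ, XW is zero.
Rows: (3, -5, -7), (1, 0, 1), (1, -2, -3).
Expanding along the first row: (3)(2) − (-5)(-4) + (-7)(-2) = 0.
Zero determinant ⇒ coplanar.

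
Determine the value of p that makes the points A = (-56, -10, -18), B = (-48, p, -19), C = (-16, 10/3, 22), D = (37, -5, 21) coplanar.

Coplanarity ⇔ det[AB; AC; AD] = 0.
Expanding, this is linear in p: (2160)p + (25200) = 0.
So p = -35/3.

-35/3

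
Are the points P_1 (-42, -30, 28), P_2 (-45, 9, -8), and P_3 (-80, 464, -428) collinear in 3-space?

Yes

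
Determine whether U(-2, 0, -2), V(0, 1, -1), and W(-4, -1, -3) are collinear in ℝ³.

Yes

UV = (2, 1, 1), UW = (-2, -1, -1).
Each component of UW is -1 times the corresponding component of UV, so UW = -1·UV and the points are collinear.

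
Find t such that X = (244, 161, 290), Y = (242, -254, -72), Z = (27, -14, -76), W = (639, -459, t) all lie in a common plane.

142

The points are coplanar iff XY · (XZ × XW) = 0.
Expanding, this is linear in t: (-89705)t + (12738110) = 0.
So t = 142.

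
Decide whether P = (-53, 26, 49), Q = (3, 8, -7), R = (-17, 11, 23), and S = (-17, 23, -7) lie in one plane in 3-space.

No

The four points are coplanar iff the 3×3 determinant with rows PQ, PR, PS is zero.
Rows: (56, -18, -56), (36, -15, -26), (36, -3, -56).
Expanding along the first row: (56)(762) − (-18)(-1080) + (-56)(432) = -960.
Nonzero ⇒ not coplanar.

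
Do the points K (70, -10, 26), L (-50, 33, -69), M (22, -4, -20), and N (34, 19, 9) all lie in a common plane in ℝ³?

With K as base: KL = (-120, 43, -95), KM = (-48, 6, -46), KN = (-36, 29, -17).
KM × KN = (1232, 840, -1176).
KL · (KM × KN) = 0.
The scalar triple product vanishes, so the four points are coplanar.

Yes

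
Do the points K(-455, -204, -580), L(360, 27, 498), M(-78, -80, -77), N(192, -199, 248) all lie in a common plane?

No

A normal to the plane through K, L, M is n = KL × KM = (-17479, -3539, 13973).
The plane has equation n·P = 570561. For N: n·N = 813597.
813597 ≠ 570561, so N is off the plane.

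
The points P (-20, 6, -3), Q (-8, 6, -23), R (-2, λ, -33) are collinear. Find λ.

Collinearity requires PQ × PR = 0; each component is linear in λ.
The x-component gives (20)λ + (-120) = 0, so λ = 6.
The remaining components then also vanish.

6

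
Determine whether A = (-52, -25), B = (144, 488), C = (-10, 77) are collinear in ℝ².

AB = (196, 513), AC = (42, 102).
det[AB; AC] = (196)(102) − (513)(42) = -1554.
The determinant is nonzero, so they are not collinear.

No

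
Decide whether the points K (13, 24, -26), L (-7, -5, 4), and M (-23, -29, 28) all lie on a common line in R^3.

KL = (-20, -29, 30), KM = (-36, -53, 54).
Comparing components 2 and 3: (-29)(54) − (30)(-53) = 24 ≠ 0, so KL and KM are not parallel and the points are not collinear.

No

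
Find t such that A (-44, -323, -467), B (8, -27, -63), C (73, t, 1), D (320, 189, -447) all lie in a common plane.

98

The points are coplanar iff AB · (AC × AD) = 0.
Expanding, this is linear in t: (-146016)t + (14309568) = 0.
So t = 98.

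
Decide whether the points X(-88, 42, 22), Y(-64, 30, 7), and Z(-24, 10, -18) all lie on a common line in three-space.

XY = (24, -12, -15), XZ = (64, -32, -40).
XY × XZ = (0, 0, 0).
The cross product vanishes, so the three points are collinear.

Yes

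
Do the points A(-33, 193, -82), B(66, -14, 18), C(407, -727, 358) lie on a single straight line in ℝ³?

AB = (99, -207, 100), AC = (440, -920, 440).
Comparing components 2 and 3: (-207)(440) − (100)(-920) = 920 ≠ 0, so AB and AC are not parallel and the points are not collinear.

No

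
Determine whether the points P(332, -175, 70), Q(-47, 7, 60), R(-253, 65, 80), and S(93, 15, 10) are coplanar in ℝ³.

No

With P as base: PQ = (-379, 182, -10), PR = (-585, 240, 10), PS = (-239, 190, -60).
PR × PS = (-16300, -37490, -53790).
PQ · (PR × PS) = -107580.
Since -107580 ≠ 0, the four points are not coplanar.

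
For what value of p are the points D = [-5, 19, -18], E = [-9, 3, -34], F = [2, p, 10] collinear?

47

Direction DE = (-4, -16, -16). From the x-coordinate of F, the parameter along the line is τ = (2 − (-5))/(-4) = -7/4.
Then p = 19 + (-7/4)·(-16) = 47.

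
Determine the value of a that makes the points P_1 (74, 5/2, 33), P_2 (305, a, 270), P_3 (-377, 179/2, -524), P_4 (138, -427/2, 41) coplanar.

Normal to plane P_1P_3P_4: n = (-119616, -32040, 91848); plane equation n·P = -5900700.
Requiring n·P_2 = -5900700: (-32040)a + (-11683920) = -5900700.
So a = -361/2.

-361/2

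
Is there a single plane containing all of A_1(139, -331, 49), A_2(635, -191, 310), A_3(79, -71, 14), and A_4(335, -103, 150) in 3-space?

Yes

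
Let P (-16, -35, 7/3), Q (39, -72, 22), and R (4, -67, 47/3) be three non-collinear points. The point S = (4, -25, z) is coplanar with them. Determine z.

5/3

A normal to the plane is n = PQ × PR = (136, -340, -1020).
S lies in the plane iff n · PS = 0.
This gives (-1020)z + (1700) = 0, so z = 5/3.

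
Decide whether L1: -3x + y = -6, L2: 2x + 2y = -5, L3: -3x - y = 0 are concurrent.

No

The three lines meet at one point iff the augmented coefficient matrix [aᵢ bᵢ cᵢ] has rank < 3, i.e. its determinant vanishes.
Here the determinant is 6.
Nonzero, so no common point exists.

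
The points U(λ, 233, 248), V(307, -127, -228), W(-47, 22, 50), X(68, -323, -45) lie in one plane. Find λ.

Coplanarity ⇔ det[UV; UW; UX] = 0.
Expanding, this is linear in λ: (-81755)λ + (-24281235) = 0.
So λ = -297.

-297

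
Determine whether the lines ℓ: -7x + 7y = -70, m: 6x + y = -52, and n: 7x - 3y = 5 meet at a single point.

No

The three lines meet at one point iff the augmented coefficient matrix [aᵢ bᵢ cᵢ] has rank < 3, i.e. its determinant vanishes.
Here the determinant is 49.
Nonzero, so no common point exists.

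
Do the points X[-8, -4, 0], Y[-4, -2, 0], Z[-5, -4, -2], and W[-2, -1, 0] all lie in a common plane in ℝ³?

A normal to the plane through X, Y, Z is n = XY × XZ = (-4, 8, -6).
The plane has equation n·P = 0. For W: n·W = 0.
Equal, so W lies in the plane and all four are coplanar.

Yes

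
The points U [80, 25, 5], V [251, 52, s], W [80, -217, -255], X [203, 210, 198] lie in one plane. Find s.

26

Normal to plane UWX: n = (1394, -31980, 29766); plane equation n·P = -539150.
Requiring n·V = -539150: (29766)s + (-1313066) = -539150.
So s = 26.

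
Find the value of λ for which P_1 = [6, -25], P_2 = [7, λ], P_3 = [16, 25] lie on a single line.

The three points are collinear iff det[P_1P_2; P_1P_3] = 0.
This determinant is linear in λ: (-10)λ + (-200) = 0, so λ = -20.

-20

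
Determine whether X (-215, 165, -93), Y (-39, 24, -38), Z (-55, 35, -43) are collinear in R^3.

No

XY = (176, -141, 55), XZ = (160, -130, 50).
Comparing components 2 and 3: (-141)(50) − (55)(-130) = 100 ≠ 0, so XY and XZ are not parallel and the points are not collinear.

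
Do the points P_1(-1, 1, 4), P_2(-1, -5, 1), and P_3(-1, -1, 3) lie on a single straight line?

P_1P_2 = (0, -6, -3), P_1P_3 = (0, -2, -1).
P_1P_2 × P_1P_3 = (0, 0, 0).
The cross product vanishes, so the three points are collinear.

Yes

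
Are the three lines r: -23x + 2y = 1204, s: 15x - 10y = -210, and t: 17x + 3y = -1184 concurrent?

No

The three lines meet at one point iff the augmented coefficient matrix [aᵢ bᵢ cᵢ] has rank < 3, i.e. its determinant vanishes.
Here the determinant is 430.
Nonzero, so no common point exists.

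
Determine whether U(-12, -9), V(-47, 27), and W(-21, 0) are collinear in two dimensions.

No

UV = (-35, 36), UW = (-9, 9).
det[UV; UW] = (-35)(9) − (36)(-9) = 9.
The determinant is nonzero, so they are not collinear.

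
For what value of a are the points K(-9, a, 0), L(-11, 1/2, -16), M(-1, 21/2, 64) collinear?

Collinearity requires KL × KM = 0; each component is linear in a.
The x-component gives (-80)a + (200) = 0, so a = 5/2.
The remaining components then also vanish.

5/2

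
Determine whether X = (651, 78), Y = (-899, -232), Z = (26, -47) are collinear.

Yes

XY = (-1550, -310), XZ = (-625, -125).
Checking proportionality: XZ = 25/62·XY, so the vectors are parallel and the points are collinear.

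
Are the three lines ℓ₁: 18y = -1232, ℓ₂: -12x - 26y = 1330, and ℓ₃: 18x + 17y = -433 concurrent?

No

The three lines meet at one point iff the augmented coefficient matrix [aᵢ bᵢ cᵢ] has rank < 3, i.e. its determinant vanishes.
Here the determinant is 12144.
Nonzero, so no common point exists.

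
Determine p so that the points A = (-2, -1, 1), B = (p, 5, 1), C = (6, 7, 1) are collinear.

4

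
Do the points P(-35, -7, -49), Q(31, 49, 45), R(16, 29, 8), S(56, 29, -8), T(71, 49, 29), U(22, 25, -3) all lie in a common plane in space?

The plane through P, Q, R has normal n = PQ × PR = (-192, 1032, -480) and equation n·X = 23016.
Checking the remaining points: n·S = 23016, n·T = 23016, n·U = 23016.
All equal 23016, so all 6 points lie in one plane.

Yes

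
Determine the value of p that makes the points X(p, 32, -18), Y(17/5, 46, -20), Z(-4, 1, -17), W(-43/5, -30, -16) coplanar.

Coplanarity ⇔ det[XY; XZ; XW] = 0.
Expanding, this is linear in p: (-48)p + (144/5) = 0.
So p = 3/5.

3/5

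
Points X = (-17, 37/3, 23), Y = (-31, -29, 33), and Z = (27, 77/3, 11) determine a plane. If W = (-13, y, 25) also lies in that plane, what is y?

The plane through X, Y, Z has equation (1088/3)x + 272y + 1632z = 104176/3.
Substituting W: (272)y + (108256/3) = 104176/3, so y = -5.

-5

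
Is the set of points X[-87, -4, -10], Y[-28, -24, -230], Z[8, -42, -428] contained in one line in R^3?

No

XY = (59, -20, -220), XZ = (95, -38, -418).
Comparing components 3 and 1: (-220)(95) − (59)(-418) = 3762 ≠ 0, so XY and XZ are not parallel and the points are not collinear.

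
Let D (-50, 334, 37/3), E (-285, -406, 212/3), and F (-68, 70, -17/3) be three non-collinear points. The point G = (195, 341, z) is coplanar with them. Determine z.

-394/3

The plane through D, E, F has equation 28720x − 5280y + 48720z = -2598640.
Substituting G: (48720)z + (3799920) = -2598640, so z = -394/3.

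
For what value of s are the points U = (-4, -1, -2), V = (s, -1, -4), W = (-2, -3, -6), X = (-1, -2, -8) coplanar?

-3

The points are coplanar iff UV · (UW × UX) = 0.
Expanding, this is linear in s: (8)s + (24) = 0.
So s = -3.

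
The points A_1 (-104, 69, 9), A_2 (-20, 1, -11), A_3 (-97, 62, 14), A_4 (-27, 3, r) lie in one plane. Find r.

9

Normal to plane A_1A_2A_3: n = (-480, -560, -112); plane equation n·P = 10272.
Requiring n·A_4 = 10272: (-112)r + (11280) = 10272.
So r = 9.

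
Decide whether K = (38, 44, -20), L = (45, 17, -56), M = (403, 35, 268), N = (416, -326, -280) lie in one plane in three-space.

The four points are coplanar iff the 3×3 determinant with rows KL, KM, KN is zero.
Rows: (7, -27, -36), (365, -9, 288), (378, -370, -260).
Expanding along the first row: (7)(108900) − (-27)(-203764) + (-36)(-131648) = 0.
Zero determinant ⇒ coplanar.

Yes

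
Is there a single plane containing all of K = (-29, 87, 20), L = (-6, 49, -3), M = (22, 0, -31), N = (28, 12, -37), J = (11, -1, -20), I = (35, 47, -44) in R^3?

Yes

The plane through K, L, M has normal n = KL × KM = (-63, 0, -63) and equation n·P = 567.
Checking the remaining points: n·N = 567, n·J = 567, n·I = 567.
All equal 567, so all 6 points lie in one plane.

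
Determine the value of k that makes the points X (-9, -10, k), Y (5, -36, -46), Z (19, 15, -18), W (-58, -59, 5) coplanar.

-8

The points are coplanar iff XY · (XZ × XW) = 0.
Expanding, this is linear in k: (-2891)k + (-23128) = 0.
So k = -8.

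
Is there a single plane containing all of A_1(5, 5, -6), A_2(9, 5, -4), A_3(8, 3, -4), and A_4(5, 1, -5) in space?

Yes

With A_1 as base: A_1A_2 = (4, 0, 2), A_1A_3 = (3, -2, 2), A_1A_4 = (0, -4, 1).
A_1A_3 × A_1A_4 = (6, -3, -12).
A_1A_2 · (A_1A_3 × A_1A_4) = 0.
The scalar triple product vanishes, so the four points are coplanar.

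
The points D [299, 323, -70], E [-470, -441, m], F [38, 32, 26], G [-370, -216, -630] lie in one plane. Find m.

The points are coplanar iff DE · (DF × DG) = 0.
Expanding, this is linear in m: (-54000)m + (-8154000) = 0.
So m = -151.

-151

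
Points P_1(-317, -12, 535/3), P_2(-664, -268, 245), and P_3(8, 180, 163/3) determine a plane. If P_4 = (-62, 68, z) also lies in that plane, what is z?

The plane through P_1, P_2, P_3 has equation 18944x − (64084/3)y + 16576z = -8378576/3.
Substituting P_4: (16576)z + (-7881296/3) = -8378576/3, so z = -10.

-10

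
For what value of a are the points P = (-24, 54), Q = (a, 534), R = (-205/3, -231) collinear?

The three points are collinear iff det[PQ; PR] = 0.
This determinant is linear in a: (-285)a + (14440) = 0, so a = 152/3.

152/3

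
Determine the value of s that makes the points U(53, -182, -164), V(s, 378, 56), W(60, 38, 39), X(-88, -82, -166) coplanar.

-383

Coplanarity ⇔ det[UV; UW; UX] = 0.
Expanding, this is linear in s: (-20740)s + (-7943420) = 0.
So s = -383.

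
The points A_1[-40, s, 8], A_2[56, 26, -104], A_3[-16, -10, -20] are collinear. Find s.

-22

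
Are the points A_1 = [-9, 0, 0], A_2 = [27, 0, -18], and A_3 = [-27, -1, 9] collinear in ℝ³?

No

A_1A_2 = (36, 0, -18), A_1A_3 = (-18, -1, 9).
Comparing components 2 and 3: (0)(9) − (-18)(-1) = -18 ≠ 0, so A_1A_2 and A_1A_3 are not parallel and the points are not collinear.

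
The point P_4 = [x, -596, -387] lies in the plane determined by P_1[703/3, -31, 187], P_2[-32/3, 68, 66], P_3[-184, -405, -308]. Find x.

-457/3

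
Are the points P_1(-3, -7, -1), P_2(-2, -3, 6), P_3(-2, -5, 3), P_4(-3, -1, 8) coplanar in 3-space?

Yes

The four points are coplanar iff the 3×3 determinant with rows P_1P_2, P_1P_3, P_1P_4 is zero.
Rows: (1, 4, 7), (1, 2, 4), (0, 6, 9).
Expanding along the first row: (1)(-6) − (4)(9) + (7)(6) = 0.
Zero determinant ⇒ coplanar.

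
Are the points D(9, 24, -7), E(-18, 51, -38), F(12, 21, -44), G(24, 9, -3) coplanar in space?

Yes

A normal to the plane through D, E, F is n = DE × DF = (-1092, -1092, 0).
The plane has equation n·P = -36036. For G: n·G = -36036.
Equal, so G lies in the plane and all four are coplanar.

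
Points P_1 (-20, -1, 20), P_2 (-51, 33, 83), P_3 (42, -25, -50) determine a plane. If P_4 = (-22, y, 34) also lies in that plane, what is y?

Coplanarity requires P_1P_2 · (P_1P_3 × P_1P_4) = 0.
P_1P_2 = (-31, 34, 63), P_1P_3 = (62, -24, -70); the triple product is linear in y with coefficient 1736 and constant term -15624.
Setting it to zero: y = 9.

9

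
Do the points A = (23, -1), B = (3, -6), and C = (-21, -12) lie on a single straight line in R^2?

Yes

AB = (-20, -5), AC = (-44, -11).
det[AB; AC] = (-20)(-11) − (-5)(-44) = 0.
The determinant is zero, so the points are collinear.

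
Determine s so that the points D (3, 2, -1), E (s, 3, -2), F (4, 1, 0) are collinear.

2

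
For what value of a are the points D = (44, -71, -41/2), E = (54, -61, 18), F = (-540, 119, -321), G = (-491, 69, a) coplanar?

Normal to plane DEF: n = (-10320, -19479, 7740); plane equation n·P = 770259.
Requiring n·G = 770259: (7740)a + (3723069) = 770259.
So a = -763/2.

-763/2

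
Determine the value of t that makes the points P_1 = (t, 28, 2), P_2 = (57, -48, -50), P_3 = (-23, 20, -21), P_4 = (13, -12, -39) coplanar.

The points are coplanar iff P_1P_2 · (P_1P_3 × P_1P_4) = 0.
Expanding, this is linear in t: (296)t + (7400) = 0.
So t = -25.

-25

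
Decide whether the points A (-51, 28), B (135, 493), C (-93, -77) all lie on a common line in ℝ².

Yes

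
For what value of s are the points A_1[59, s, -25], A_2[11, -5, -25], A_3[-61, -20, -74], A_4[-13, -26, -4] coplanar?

19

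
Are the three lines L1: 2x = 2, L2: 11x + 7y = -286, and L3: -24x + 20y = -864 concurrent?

Intersecting L1 and L2: solving the 2×2 system gives (x, y) = (1, -297/7).
Substitute into L3: (-24)(1) + (20)(-297/7) = -6108/7.
But L3 requires -864 ≠ -6108/7, so the three lines have no common point.

No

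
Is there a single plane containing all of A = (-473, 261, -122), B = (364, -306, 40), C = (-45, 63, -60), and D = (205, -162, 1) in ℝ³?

Yes

With A as base: AB = (837, -567, 162), AC = (428, -198, 62), AD = (678, -423, 123).
AC × AD = (1872, -10608, -46800).
AB · (AC × AD) = 0.
The scalar triple product vanishes, so the four points are coplanar.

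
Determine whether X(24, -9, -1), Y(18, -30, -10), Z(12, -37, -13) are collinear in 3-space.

No

XY = (-6, -21, -9), XZ = (-12, -28, -12).
Comparing components 3 and 1: (-9)(-12) − (-6)(-12) = 36 ≠ 0, so XY and XZ are not parallel and the points are not collinear.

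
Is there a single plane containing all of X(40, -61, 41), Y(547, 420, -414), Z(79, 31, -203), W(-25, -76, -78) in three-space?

Yes

A normal to the plane through X, Y, Z is n = XY × XZ = (-75504, 105963, 27885).
The plane has equation n·P = -8340618. For W: n·W = -8340618.
Equal, so W lies in the plane and all four are coplanar.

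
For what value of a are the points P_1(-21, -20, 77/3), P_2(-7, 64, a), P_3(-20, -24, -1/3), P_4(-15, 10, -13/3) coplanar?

-35/3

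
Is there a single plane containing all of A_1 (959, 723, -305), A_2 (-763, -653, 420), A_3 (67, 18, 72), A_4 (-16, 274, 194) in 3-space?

No

With A_1 as base: A_1A_2 = (-1722, -1376, 725), A_1A_3 = (-892, -705, 377), A_1A_4 = (-975, -449, 499).
A_1A_3 × A_1A_4 = (-182522, 77533, -286867).
A_1A_2 · (A_1A_3 × A_1A_4) = -361099.
Since -361099 ≠ 0, the four points are not coplanar.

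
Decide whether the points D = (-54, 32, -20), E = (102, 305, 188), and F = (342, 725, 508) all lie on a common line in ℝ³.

Yes

DE = (156, 273, 208), DF = (396, 693, 528).
DE × DF = (0, 0, 0).
The cross product vanishes, so the three points are collinear.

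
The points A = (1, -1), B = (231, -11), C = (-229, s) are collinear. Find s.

9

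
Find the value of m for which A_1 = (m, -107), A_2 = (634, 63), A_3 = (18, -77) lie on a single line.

-114

Collinearity: (A_1 − A_2) must be parallel to (A_3 − A_2) = (-616, -140).
Cross-multiplying the components: (m − 634)·(-140) = (-170)·(-616).
Solving gives m = -114.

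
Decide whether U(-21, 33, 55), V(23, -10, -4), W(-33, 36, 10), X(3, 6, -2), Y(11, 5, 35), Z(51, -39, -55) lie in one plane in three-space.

The plane through U, V, W has normal n = UV × UW = (2112, 2688, -384) and equation n·P = 23232.
Checking the remaining points: n·X = 23232, n·Y = 23232, n·Z = 24000.
Since n·Z = 24000 ≠ 23232, Z is off the plane and the points are not all coplanar.

No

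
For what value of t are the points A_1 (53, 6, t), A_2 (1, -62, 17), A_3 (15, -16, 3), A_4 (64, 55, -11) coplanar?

5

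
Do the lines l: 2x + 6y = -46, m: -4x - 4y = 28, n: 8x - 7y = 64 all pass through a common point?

Yes

Lines aᵢx + bᵢy = cᵢ with pairwise distinct directions are concurrent exactly when det[aᵢ bᵢ cᵢ] = 0.
Here the determinant is 0.
It vanishes, so the lines are concurrent at (1, -8).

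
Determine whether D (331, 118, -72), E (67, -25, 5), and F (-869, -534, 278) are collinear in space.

No

DE = (-264, -143, 77), DF = (-1200, -652, 350).
Comparing components 2 and 3: (-143)(350) − (77)(-652) = 154 ≠ 0, so DE and DF are not parallel and the points are not collinear.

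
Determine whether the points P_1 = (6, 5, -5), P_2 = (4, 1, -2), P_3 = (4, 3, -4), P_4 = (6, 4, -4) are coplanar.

The four points are coplanar iff the 3×3 determinant with rows P_1P_2, P_1P_3, P_1P_4 is zero.
Rows: (-2, -4, 3), (-2, -2, 1), (0, -1, 1).
Expanding along the first row: (-2)(-1) − (-4)(-2) + (3)(2) = 0.
Zero determinant ⇒ coplanar.

Yes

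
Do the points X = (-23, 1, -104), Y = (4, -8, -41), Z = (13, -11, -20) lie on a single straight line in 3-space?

Yes

XY = (27, -9, 63), XZ = (36, -12, 84).
XY × XZ = (0, 0, 0).
The cross product vanishes, so the three points are collinear.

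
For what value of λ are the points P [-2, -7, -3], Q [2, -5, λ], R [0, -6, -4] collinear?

-5

Collinearity requires PQ × PR = 0; each component is linear in λ.
The x-component gives (-1)λ + (-5) = 0, so λ = -5.
The remaining components then also vanish.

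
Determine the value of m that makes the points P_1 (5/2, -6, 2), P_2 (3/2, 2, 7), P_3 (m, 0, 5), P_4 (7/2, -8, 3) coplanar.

3/2

Normal to plane P_1P_2P_4: n = (18, 6, -6); plane equation n·P = -3.
Requiring n·P_3 = -3: (18)m + (-30) = -3.
So m = 3/2.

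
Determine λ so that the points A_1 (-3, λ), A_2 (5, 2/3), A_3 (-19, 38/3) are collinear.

The three points are collinear iff det[A_1A_2; A_1A_3] = 0.
This determinant is linear in λ: (-24)λ + (112) = 0, so λ = 14/3.

14/3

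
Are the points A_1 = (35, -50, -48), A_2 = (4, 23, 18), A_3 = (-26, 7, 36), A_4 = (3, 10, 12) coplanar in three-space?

Yes

The four points are coplanar iff the 3×3 determinant with rows A_1A_2, A_1A_3, A_1A_4 is zero.
Rows: (-31, 73, 66), (-61, 57, 84), (-32, 60, 60).
Expanding along the first row: (-31)(-1620) − (73)(-972) + (66)(-1836) = 0.
Zero determinant ⇒ coplanar.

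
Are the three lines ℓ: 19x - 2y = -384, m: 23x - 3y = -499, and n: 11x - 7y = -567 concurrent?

Yes

Intersecting ℓ and m: solving the 2×2 system gives (x, y) = (-14, 59).
Substitute into n: (11)(-14) + (-7)(59) = -567.
This equals -567, so (-14, 59) lies on all three lines and they are concurrent.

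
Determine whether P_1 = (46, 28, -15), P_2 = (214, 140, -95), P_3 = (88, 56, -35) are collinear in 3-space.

Yes

P_1P_2 = (168, 112, -80), P_1P_3 = (42, 28, -20).
Each component of P_1P_3 is 1/4 times the corresponding component of P_1P_2, so P_1P_3 = 1/4·P_1P_2 and the points are collinear.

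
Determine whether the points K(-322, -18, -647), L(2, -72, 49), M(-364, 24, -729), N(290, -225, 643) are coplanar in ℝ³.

The four points are coplanar iff the 3×3 determinant with rows KL, KM, KN is zero.
Rows: (324, -54, 696), (-42, 42, -82), (612, -207, 1290).
Expanding along the first row: (324)(37206) − (-54)(-3996) + (696)(-17010) = 0.
Zero determinant ⇒ coplanar.

Yes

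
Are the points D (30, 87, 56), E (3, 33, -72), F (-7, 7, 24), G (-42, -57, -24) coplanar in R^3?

No

With D as base: DE = (-27, -54, -128), DF = (-37, -80, -32), DG = (-72, -144, -80).
DF × DG = (1792, -656, -432).
DE · (DF × DG) = 42336.
Since 42336 ≠ 0, the four points are not coplanar.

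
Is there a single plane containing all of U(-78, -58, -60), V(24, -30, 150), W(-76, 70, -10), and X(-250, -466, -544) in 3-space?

Yes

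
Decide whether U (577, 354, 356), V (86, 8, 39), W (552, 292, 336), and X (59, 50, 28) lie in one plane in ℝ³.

No

A normal to the plane through U, V, W is n = UV × UW = (-12734, -1895, 21792).
The plane has equation n·P = -260396. For X: n·X = -235880.
-235880 ≠ -260396, so X is off the plane.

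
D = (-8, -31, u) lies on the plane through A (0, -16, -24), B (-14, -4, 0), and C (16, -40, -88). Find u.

Coplanarity requires AB · (AC × AD) = 0.
AB = (-14, 12, 24), AC = (16, -24, -64); the triple product is linear in u with coefficient 144 and constant term 12672.
Setting it to zero: u = -88.

-88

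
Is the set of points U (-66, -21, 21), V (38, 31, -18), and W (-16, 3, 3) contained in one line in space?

No

UV = (104, 52, -39), UW = (50, 24, -18).
UV × UW = (0, -78, -104).
The cross product is nonzero, so the points do not lie on one line.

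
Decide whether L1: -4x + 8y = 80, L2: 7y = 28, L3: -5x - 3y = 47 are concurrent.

No

Lines aᵢx + bᵢy = cᵢ with pairwise distinct directions are concurrent exactly when det[aᵢ bᵢ cᵢ] = 0.
Here the determinant is 28.
Nonzero, so no common point exists.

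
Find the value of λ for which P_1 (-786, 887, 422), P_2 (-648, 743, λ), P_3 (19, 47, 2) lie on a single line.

350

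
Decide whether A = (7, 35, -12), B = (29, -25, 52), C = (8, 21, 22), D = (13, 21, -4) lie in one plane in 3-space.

The four points are coplanar iff the 3×3 determinant with rows AB, AC, AD is zero.
Rows: (22, -60, 64), (1, -14, 34), (6, -14, 8).
Expanding along the first row: (22)(364) − (-60)(-196) + (64)(70) = 728.
Nonzero ⇒ not coplanar.

No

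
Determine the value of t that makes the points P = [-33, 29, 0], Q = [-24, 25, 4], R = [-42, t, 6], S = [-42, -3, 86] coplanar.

Normal to plane PQS: n = (-216, -810, -324); plane equation n·X = -16362.
Requiring n·R = -16362: (-810)t + (7128) = -16362.
So t = 29.

29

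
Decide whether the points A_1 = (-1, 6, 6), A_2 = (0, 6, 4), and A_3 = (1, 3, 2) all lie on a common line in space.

No

A_1A_2 = (1, 0, -2), A_1A_3 = (2, -3, -4).
A_1A_2 × A_1A_3 = (-6, 0, -3).
The cross product is nonzero, so the points do not lie on one line.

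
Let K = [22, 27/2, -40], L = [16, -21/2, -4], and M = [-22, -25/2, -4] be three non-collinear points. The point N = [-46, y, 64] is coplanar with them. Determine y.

Coplanarity requires KL · (KM × KN) = 0.
KL = (-6, -24, 36), KM = (-44, -26, 36); the triple product is linear in y with coefficient -1368 and constant term -80028.
Setting it to zero: y = -117/2.

-117/2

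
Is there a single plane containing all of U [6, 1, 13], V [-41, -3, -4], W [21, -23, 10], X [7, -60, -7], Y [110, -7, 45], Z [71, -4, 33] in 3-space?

The plane through U, V, W has normal n = UV × UW = (-396, -396, 1188) and equation n·P = 12672.
Checking the remaining points: n·X = 12672, n·Y = 12672, n·Z = 12672.
All equal 12672, so all 6 points lie in one plane.

Yes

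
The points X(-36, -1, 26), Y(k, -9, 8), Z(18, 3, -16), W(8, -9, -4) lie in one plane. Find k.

Normal to plane XZW: n = (-456, -228, -608); plane equation n·P = 836.
Requiring n·Y = 836: (-456)k + (-2812) = 836.
So k = -8.

-8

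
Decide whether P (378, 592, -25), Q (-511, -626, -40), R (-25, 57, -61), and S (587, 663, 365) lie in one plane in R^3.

With P as base: PQ = (-889, -1218, -15), PR = (-403, -535, -36), PS = (209, 71, 390).
PR × PS = (-206094, 149646, 83202).
PQ · (PR × PS) = -299292.
Since -299292 ≠ 0, the four points are not coplanar.

No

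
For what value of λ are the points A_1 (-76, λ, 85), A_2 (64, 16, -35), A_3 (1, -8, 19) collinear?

-112/3

Collinearity requires A_1A_2 × A_1A_3 = 0; each component is linear in λ.
The x-component gives (-54)λ + (-2016) = 0, so λ = -112/3.
The remaining components then also vanish.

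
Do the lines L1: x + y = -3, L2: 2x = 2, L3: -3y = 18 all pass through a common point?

The three lines meet at one point iff the augmented coefficient matrix [aᵢ bᵢ cᵢ] has rank < 3, i.e. its determinant vanishes.
Here the determinant is -12.
Nonzero, so no common point exists.

No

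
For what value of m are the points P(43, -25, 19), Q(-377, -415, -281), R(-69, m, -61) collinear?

-129

Collinearity requires PQ × PR = 0; each component is linear in m.
The x-component gives (300)m + (38700) = 0, so m = -129.
The remaining components then also vanish.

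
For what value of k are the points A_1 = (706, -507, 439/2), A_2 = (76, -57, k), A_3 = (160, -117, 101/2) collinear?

49/2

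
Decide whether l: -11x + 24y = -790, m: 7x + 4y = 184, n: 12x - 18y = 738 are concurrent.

No

Lines aᵢx + bᵢy = cᵢ with pairwise distinct directions are concurrent exactly when det[aᵢ bᵢ cᵢ] = 0.
Here the determinant is -2436.
Nonzero, so no common point exists.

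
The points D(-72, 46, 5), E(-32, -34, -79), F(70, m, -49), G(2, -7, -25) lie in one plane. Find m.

-53

Normal to plane DEG: n = (-2052, -5016, 3800); plane equation n·P = -63992.
Requiring n·F = -63992: (-5016)m + (-329840) = -63992.
So m = -53.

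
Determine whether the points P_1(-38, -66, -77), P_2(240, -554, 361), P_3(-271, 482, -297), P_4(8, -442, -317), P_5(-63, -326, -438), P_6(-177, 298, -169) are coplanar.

Yes

The plane through P_1, P_2, P_3 has normal n = P_1P_2 × P_1P_3 = (-132664, -40894, 38640) and equation n·P = 4764956.
Checking the remaining points: n·P_4 = 4764956, n·P_5 = 4764956, n·P_6 = 4764956.
All equal 4764956, so all 6 points lie in one plane.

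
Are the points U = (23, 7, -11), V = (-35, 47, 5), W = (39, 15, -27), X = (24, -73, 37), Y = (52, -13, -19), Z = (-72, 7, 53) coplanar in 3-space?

The plane through U, V, W has normal n = UV × UW = (-768, -672, -1104) and equation n·P = -10224.
Checking the remaining points: n·X = -10224, n·Y = -10224, n·Z = -7920.
Since n·Z = -7920 ≠ -10224, Z is off the plane and the points are not all coplanar.

No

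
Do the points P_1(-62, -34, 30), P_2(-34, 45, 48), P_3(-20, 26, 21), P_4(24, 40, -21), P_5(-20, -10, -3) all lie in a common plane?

No

The plane through P_1, P_2, P_3 has normal n = P_1P_2 × P_1P_3 = (-1791, 1008, -1638) and equation n·P = 27630.
Checking the remaining points: n·P_4 = 31734, n·P_5 = 30654.
Since n·P_4 = 31734 ≠ 27630, P_4 is off the plane and the points are not all coplanar.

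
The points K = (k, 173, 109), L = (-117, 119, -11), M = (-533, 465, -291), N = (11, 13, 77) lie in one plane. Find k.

The points are coplanar iff KL · (KM × KN) = 0.
Expanding, this is linear in k: (-768)k + (-108288) = 0.
So k = -141.

-141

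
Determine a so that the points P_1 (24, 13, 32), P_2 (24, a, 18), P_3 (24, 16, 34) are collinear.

Collinearity requires P_1P_2 × P_1P_3 = 0; each component is linear in a.
The x-component gives (2)a + (16) = 0, so a = -8.
The remaining components then also vanish.

-8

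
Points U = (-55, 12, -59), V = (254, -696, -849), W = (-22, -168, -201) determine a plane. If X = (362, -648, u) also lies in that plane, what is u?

-962

The plane through U, V, W has equation −41664x + 17808y − 32256z = 4408320.
Substituting X: (-32256)u + (-26621952) = 4408320, so u = -962.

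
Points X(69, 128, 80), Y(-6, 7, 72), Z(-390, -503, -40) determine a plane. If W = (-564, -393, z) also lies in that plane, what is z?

-312

Coplanarity requires XY · (XZ × XW) = 0.
XY = (-75, -121, -8), XZ = (-459, -631, -120); the triple product is linear in z with coefficient -8214 and constant term -2562768.
Setting it to zero: z = -312.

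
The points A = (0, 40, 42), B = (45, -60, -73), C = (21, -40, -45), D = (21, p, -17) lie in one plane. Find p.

-12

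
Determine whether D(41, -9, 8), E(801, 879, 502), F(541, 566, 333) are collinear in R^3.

No

DE = (760, 888, 494), DF = (500, 575, 325).
DE × DF = (4550, 0, -7000).
The cross product is nonzero, so the points do not lie on one line.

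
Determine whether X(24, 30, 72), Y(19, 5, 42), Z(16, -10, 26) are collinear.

XY = (-5, -25, -30), XZ = (-8, -40, -46).
XY × XZ = (-50, 10, 0).
The cross product is nonzero, so the points do not lie on one line.

No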